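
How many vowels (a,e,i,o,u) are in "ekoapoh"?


Input: ekoapoh
Checking each character:
  'e' at position 0: vowel (running total: 1)
  'k' at position 1: consonant
  'o' at position 2: vowel (running total: 2)
  'a' at position 3: vowel (running total: 3)
  'p' at position 4: consonant
  'o' at position 5: vowel (running total: 4)
  'h' at position 6: consonant
Total vowels: 4

4


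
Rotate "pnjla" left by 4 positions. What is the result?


Input: "pnjla", rotate left by 4
First 4 characters: "pnjl"
Remaining characters: "a"
Concatenate remaining + first: "a" + "pnjl" = "apnjl"

apnjl


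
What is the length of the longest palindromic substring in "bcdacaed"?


Input: "bcdacaed"
Checking substrings for palindromes:
  [3:6] "aca" (len 3) => palindrome
Longest palindromic substring: "aca" with length 3

3


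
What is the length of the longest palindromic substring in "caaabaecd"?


Input: "caaabaecd"
Checking substrings for palindromes:
  [1:4] "aaa" (len 3) => palindrome
  [3:6] "aba" (len 3) => palindrome
  [1:3] "aa" (len 2) => palindrome
  [2:4] "aa" (len 2) => palindrome
Longest palindromic substring: "aaa" with length 3

3


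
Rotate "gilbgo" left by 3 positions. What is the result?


Input: "gilbgo", rotate left by 3
First 3 characters: "gil"
Remaining characters: "bgo"
Concatenate remaining + first: "bgo" + "gil" = "bgogil"

bgogil


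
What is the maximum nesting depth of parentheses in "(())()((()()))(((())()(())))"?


Input: "(())()((()()))(((())()(())))"
Tracking depth:
  Position 0 '(': depth becomes 1
  Position 1 '(': depth becomes 2
  Position 2 ')': depth becomes 1
  Position 3 ')': depth becomes 0
  Position 4 '(': depth becomes 1
  Position 5 ')': depth becomes 0
  Position 6 '(': depth becomes 1
  Position 7 '(': depth becomes 2
  Position 8 '(': depth becomes 3
  Position 9 ')': depth becomes 2
  Position 10 '(': depth becomes 3
  Position 11 ')': depth becomes 2
  Position 12 ')': depth becomes 1
  Position 13 ')': depth becomes 0
  Position 14 '(': depth becomes 1
  Position 15 '(': depth becomes 2
  Position 16 '(': depth becomes 3
  Position 17 '(': depth becomes 4
  Position 18 ')': depth becomes 3
  Position 19 ')': depth becomes 2
  Position 20 '(': depth becomes 3
  Position 21 ')': depth becomes 2
  Position 22 '(': depth becomes 3
  Position 23 '(': depth becomes 4
  Position 24 ')': depth becomes 3
  Position 25 ')': depth becomes 2
  Position 26 ')': depth becomes 1
  Position 27 ')': depth becomes 0
Maximum depth reached: 4

4


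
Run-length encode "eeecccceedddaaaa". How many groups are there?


Input: eeecccceedddaaaa
Scanning for consecutive runs:
  Group 1: 'e' x 3 (positions 0-2)
  Group 2: 'c' x 4 (positions 3-6)
  Group 3: 'e' x 2 (positions 7-8)
  Group 4: 'd' x 3 (positions 9-11)
  Group 5: 'a' x 4 (positions 12-15)
Total groups: 5

5


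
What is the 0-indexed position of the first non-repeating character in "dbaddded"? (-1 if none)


Input: dbaddded
Character frequencies:
  'a': 1
  'b': 1
  'd': 5
  'e': 1
Scanning left to right for freq == 1:
  Position 0 ('d'): freq=5, skip
  Position 1 ('b'): unique! => answer = 1

1


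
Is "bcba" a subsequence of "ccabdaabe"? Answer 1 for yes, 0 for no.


Check if "bcba" is a subsequence of "ccabdaabe"
Greedy scan:
  Position 0 ('c'): no match needed
  Position 1 ('c'): no match needed
  Position 2 ('a'): no match needed
  Position 3 ('b'): matches sub[0] = 'b'
  Position 4 ('d'): no match needed
  Position 5 ('a'): no match needed
  Position 6 ('a'): no match needed
  Position 7 ('b'): no match needed
  Position 8 ('e'): no match needed
Only matched 1/4 characters => not a subsequence

0


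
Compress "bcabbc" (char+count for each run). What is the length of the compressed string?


Input: bcabbc
Runs:
  'b' x 1 => "b1"
  'c' x 1 => "c1"
  'a' x 1 => "a1"
  'b' x 2 => "b2"
  'c' x 1 => "c1"
Compressed: "b1c1a1b2c1"
Compressed length: 10

10


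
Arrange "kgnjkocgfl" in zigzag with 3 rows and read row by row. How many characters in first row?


Zigzag "kgnjkocgfl" into 3 rows:
Placing characters:
  'k' => row 0
  'g' => row 1
  'n' => row 2
  'j' => row 1
  'k' => row 0
  'o' => row 1
  'c' => row 2
  'g' => row 1
  'f' => row 0
  'l' => row 1
Rows:
  Row 0: "kkf"
  Row 1: "gjogl"
  Row 2: "nc"
First row length: 3

3


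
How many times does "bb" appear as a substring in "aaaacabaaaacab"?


Searching for "bb" in "aaaacabaaaacab"
Scanning each position:
  Position 0: "aa" => no
  Position 1: "aa" => no
  Position 2: "aa" => no
  Position 3: "ac" => no
  Position 4: "ca" => no
  Position 5: "ab" => no
  Position 6: "ba" => no
  Position 7: "aa" => no
  Position 8: "aa" => no
  Position 9: "aa" => no
  Position 10: "ac" => no
  Position 11: "ca" => no
  Position 12: "ab" => no
Total occurrences: 0

0


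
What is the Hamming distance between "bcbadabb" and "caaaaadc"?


Comparing "bcbadabb" and "caaaaadc" position by position:
  Position 0: 'b' vs 'c' => differ
  Position 1: 'c' vs 'a' => differ
  Position 2: 'b' vs 'a' => differ
  Position 3: 'a' vs 'a' => same
  Position 4: 'd' vs 'a' => differ
  Position 5: 'a' vs 'a' => same
  Position 6: 'b' vs 'd' => differ
  Position 7: 'b' vs 'c' => differ
Total differences (Hamming distance): 6

6


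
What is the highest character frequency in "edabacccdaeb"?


Input: edabacccdaeb
Character counts:
  'a': 3
  'b': 2
  'c': 3
  'd': 2
  'e': 2
Maximum frequency: 3

3


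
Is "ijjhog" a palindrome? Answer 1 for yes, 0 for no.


Input: ijjhog
Reversed: gohjji
  Compare pos 0 ('i') with pos 5 ('g'): MISMATCH
  Compare pos 1 ('j') with pos 4 ('o'): MISMATCH
  Compare pos 2 ('j') with pos 3 ('h'): MISMATCH
Result: not a palindrome

0


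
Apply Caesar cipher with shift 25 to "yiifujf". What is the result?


Caesar cipher: shift "yiifujf" by 25
  'y' (pos 24) + 25 = pos 23 = 'x'
  'i' (pos 8) + 25 = pos 7 = 'h'
  'i' (pos 8) + 25 = pos 7 = 'h'
  'f' (pos 5) + 25 = pos 4 = 'e'
  'u' (pos 20) + 25 = pos 19 = 't'
  'j' (pos 9) + 25 = pos 8 = 'i'
  'f' (pos 5) + 25 = pos 4 = 'e'
Result: xhhetie

xhhetie


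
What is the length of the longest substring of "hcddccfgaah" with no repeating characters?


Input: "hcddccfgaah"
Sliding window (track last position of each char):
  Position 0 ('h'): window [0,0] length 1 -- new best
  Position 1 ('c'): window [0,1] length 2 -- new best
  Position 2 ('d'): window [0,2] length 3 -- new best
  Position 3 ('d'): repeat (last at 2), move window start to 3
  Position 3 ('d'): window [3,3] length 1
  Position 4 ('c'): window [3,4] length 2
  Position 5 ('c'): repeat (last at 4), move window start to 5
  Position 5 ('c'): window [5,5] length 1
  Position 6 ('f'): window [5,6] length 2
  Position 7 ('g'): window [5,7] length 3
  Position 8 ('a'): window [5,8] length 4 -- new best
  Position 9 ('a'): repeat (last at 8), move window start to 9
  Position 9 ('a'): window [9,9] length 1
  Position 10 ('h'): window [9,10] length 2
Longest substring with no repeats: "cfga" with length 4

4


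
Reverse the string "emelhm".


Input: emelhm
Reading characters right to left:
  Position 5: 'm'
  Position 4: 'h'
  Position 3: 'l'
  Position 2: 'e'
  Position 1: 'm'
  Position 0: 'e'
Reversed: mhleme

mhleme


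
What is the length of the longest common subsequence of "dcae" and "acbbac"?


LCS of "dcae" and "acbbac"
DP table:
           a    c    b    b    a    c
      0    0    0    0    0    0    0
  d   0    0    0    0    0    0    0
  c   0    0    1    1    1    1    1
  a   0    1    1    1    1    2    2
  e   0    1    1    1    1    2    2
LCS length = dp[4][6] = 2

2


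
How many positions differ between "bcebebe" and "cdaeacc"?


Comparing "bcebebe" and "cdaeacc" position by position:
  Position 0: 'b' vs 'c' => DIFFER
  Position 1: 'c' vs 'd' => DIFFER
  Position 2: 'e' vs 'a' => DIFFER
  Position 3: 'b' vs 'e' => DIFFER
  Position 4: 'e' vs 'a' => DIFFER
  Position 5: 'b' vs 'c' => DIFFER
  Position 6: 'e' vs 'c' => DIFFER
Positions that differ: 7

7


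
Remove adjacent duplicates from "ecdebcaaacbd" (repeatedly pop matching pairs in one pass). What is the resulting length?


Input: ecdebcaaacbd
Stack-based adjacent duplicate removal:
  Read 'e': push. Stack: e
  Read 'c': push. Stack: ec
  Read 'd': push. Stack: ecd
  Read 'e': push. Stack: ecde
  Read 'b': push. Stack: ecdeb
  Read 'c': push. Stack: ecdebc
  Read 'a': push. Stack: ecdebca
  Read 'a': matches stack top 'a' => pop. Stack: ecdebc
  Read 'a': push. Stack: ecdebca
  Read 'c': push. Stack: ecdebcac
  Read 'b': push. Stack: ecdebcacb
  Read 'd': push. Stack: ecdebcacbd
Final stack: "ecdebcacbd" (length 10)

10


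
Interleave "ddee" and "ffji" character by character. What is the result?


Interleaving "ddee" and "ffji":
  Position 0: 'd' from first, 'f' from second => "df"
  Position 1: 'd' from first, 'f' from second => "df"
  Position 2: 'e' from first, 'j' from second => "ej"
  Position 3: 'e' from first, 'i' from second => "ei"
Result: dfdfejei

dfdfejei


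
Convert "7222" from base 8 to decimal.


Input: "7222" in base 8
Positional expansion:
  Digit '7' (value 7) x 8^3 = 3584
  Digit '2' (value 2) x 8^2 = 128
  Digit '2' (value 2) x 8^1 = 16
  Digit '2' (value 2) x 8^0 = 2
Sum = 3730

3730


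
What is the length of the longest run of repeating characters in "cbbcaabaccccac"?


Input: "cbbcaabaccccac"
Scanning for longest run:
  Position 1 ('b'): new char, reset run to 1
  Position 2 ('b'): continues run of 'b', length=2
  Position 3 ('c'): new char, reset run to 1
  Position 4 ('a'): new char, reset run to 1
  Position 5 ('a'): continues run of 'a', length=2
  Position 6 ('b'): new char, reset run to 1
  Position 7 ('a'): new char, reset run to 1
  Position 8 ('c'): new char, reset run to 1
  Position 9 ('c'): continues run of 'c', length=2
  Position 10 ('c'): continues run of 'c', length=3
  Position 11 ('c'): continues run of 'c', length=4
  Position 12 ('a'): new char, reset run to 1
  Position 13 ('c'): new char, reset run to 1
Longest run: 'c' with length 4

4


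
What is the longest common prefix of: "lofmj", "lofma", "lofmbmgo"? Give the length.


Words: lofmj, lofma, lofmbmgo
  Position 0: all 'l' => match
  Position 1: all 'o' => match
  Position 2: all 'f' => match
  Position 3: all 'm' => match
  Position 4: ('j', 'a', 'b') => mismatch, stop
LCP = "lofm" (length 4)

4


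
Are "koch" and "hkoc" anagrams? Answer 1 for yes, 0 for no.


Strings: "koch", "hkoc"
Sorted first:  chko
Sorted second: chko
Sorted forms match => anagrams

1


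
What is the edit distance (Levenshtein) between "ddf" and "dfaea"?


Computing edit distance: "ddf" -> "dfaea"
DP table:
           d    f    a    e    a
      0    1    2    3    4    5
  d   1    0    1    2    3    4
  d   2    1    1    2    3    4
  f   3    2    1    2    3    4
Edit distance = dp[3][5] = 4

4


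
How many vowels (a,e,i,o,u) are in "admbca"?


Input: admbca
Checking each character:
  'a' at position 0: vowel (running total: 1)
  'd' at position 1: consonant
  'm' at position 2: consonant
  'b' at position 3: consonant
  'c' at position 4: consonant
  'a' at position 5: vowel (running total: 2)
Total vowels: 2

2


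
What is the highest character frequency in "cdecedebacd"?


Input: cdecedebacd
Character counts:
  'a': 1
  'b': 1
  'c': 3
  'd': 3
  'e': 3
Maximum frequency: 3

3


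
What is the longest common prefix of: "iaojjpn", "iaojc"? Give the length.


Words: iaojjpn, iaojc
  Position 0: all 'i' => match
  Position 1: all 'a' => match
  Position 2: all 'o' => match
  Position 3: all 'j' => match
  Position 4: ('j', 'c') => mismatch, stop
LCP = "iaoj" (length 4)

4


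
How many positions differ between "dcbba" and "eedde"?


Comparing "dcbba" and "eedde" position by position:
  Position 0: 'd' vs 'e' => DIFFER
  Position 1: 'c' vs 'e' => DIFFER
  Position 2: 'b' vs 'd' => DIFFER
  Position 3: 'b' vs 'd' => DIFFER
  Position 4: 'a' vs 'e' => DIFFER
Positions that differ: 5

5


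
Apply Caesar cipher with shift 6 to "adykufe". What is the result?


Caesar cipher: shift "adykufe" by 6
  'a' (pos 0) + 6 = pos 6 = 'g'
  'd' (pos 3) + 6 = pos 9 = 'j'
  'y' (pos 24) + 6 = pos 4 = 'e'
  'k' (pos 10) + 6 = pos 16 = 'q'
  'u' (pos 20) + 6 = pos 0 = 'a'
  'f' (pos 5) + 6 = pos 11 = 'l'
  'e' (pos 4) + 6 = pos 10 = 'k'
Result: gjeqalk

gjeqalk


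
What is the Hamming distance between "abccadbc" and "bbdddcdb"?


Comparing "abccadbc" and "bbdddcdb" position by position:
  Position 0: 'a' vs 'b' => differ
  Position 1: 'b' vs 'b' => same
  Position 2: 'c' vs 'd' => differ
  Position 3: 'c' vs 'd' => differ
  Position 4: 'a' vs 'd' => differ
  Position 5: 'd' vs 'c' => differ
  Position 6: 'b' vs 'd' => differ
  Position 7: 'c' vs 'b' => differ
Total differences (Hamming distance): 7

7


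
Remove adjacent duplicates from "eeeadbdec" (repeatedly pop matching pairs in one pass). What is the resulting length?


Input: eeeadbdec
Stack-based adjacent duplicate removal:
  Read 'e': push. Stack: e
  Read 'e': matches stack top 'e' => pop. Stack: (empty)
  Read 'e': push. Stack: e
  Read 'a': push. Stack: ea
  Read 'd': push. Stack: ead
  Read 'b': push. Stack: eadb
  Read 'd': push. Stack: eadbd
  Read 'e': push. Stack: eadbde
  Read 'c': push. Stack: eadbdec
Final stack: "eadbdec" (length 7)

7


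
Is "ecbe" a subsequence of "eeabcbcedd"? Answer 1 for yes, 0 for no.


Check if "ecbe" is a subsequence of "eeabcbcedd"
Greedy scan:
  Position 0 ('e'): matches sub[0] = 'e'
  Position 1 ('e'): no match needed
  Position 2 ('a'): no match needed
  Position 3 ('b'): no match needed
  Position 4 ('c'): matches sub[1] = 'c'
  Position 5 ('b'): matches sub[2] = 'b'
  Position 6 ('c'): no match needed
  Position 7 ('e'): matches sub[3] = 'e'
  Position 8 ('d'): no match needed
  Position 9 ('d'): no match needed
All 4 characters matched => is a subsequence

1


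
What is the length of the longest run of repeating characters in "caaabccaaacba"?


Input: "caaabccaaacba"
Scanning for longest run:
  Position 1 ('a'): new char, reset run to 1
  Position 2 ('a'): continues run of 'a', length=2
  Position 3 ('a'): continues run of 'a', length=3
  Position 4 ('b'): new char, reset run to 1
  Position 5 ('c'): new char, reset run to 1
  Position 6 ('c'): continues run of 'c', length=2
  Position 7 ('a'): new char, reset run to 1
  Position 8 ('a'): continues run of 'a', length=2
  Position 9 ('a'): continues run of 'a', length=3
  Position 10 ('c'): new char, reset run to 1
  Position 11 ('b'): new char, reset run to 1
  Position 12 ('a'): new char, reset run to 1
Longest run: 'a' with length 3

3


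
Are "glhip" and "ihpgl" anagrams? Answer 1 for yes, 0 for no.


Strings: "glhip", "ihpgl"
Sorted first:  ghilp
Sorted second: ghilp
Sorted forms match => anagrams

1


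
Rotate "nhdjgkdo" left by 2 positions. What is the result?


Input: "nhdjgkdo", rotate left by 2
First 2 characters: "nh"
Remaining characters: "djgkdo"
Concatenate remaining + first: "djgkdo" + "nh" = "djgkdonh"

djgkdonh


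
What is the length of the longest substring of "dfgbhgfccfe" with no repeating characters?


Input: "dfgbhgfccfe"
Sliding window (track last position of each char):
  Position 0 ('d'): window [0,0] length 1 -- new best
  Position 1 ('f'): window [0,1] length 2 -- new best
  Position 2 ('g'): window [0,2] length 3 -- new best
  Position 3 ('b'): window [0,3] length 4 -- new best
  Position 4 ('h'): window [0,4] length 5 -- new best
  Position 5 ('g'): repeat (last at 2), move window start to 3
  Position 5 ('g'): window [3,5] length 3
  Position 6 ('f'): window [3,6] length 4
  Position 7 ('c'): window [3,7] length 5
  Position 8 ('c'): repeat (last at 7), move window start to 8
  Position 8 ('c'): window [8,8] length 1
  Position 9 ('f'): window [8,9] length 2
  Position 10 ('e'): window [8,10] length 3
Longest substring with no repeats: "dfgbh" with length 5

5


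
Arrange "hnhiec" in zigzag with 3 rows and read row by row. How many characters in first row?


Zigzag "hnhiec" into 3 rows:
Placing characters:
  'h' => row 0
  'n' => row 1
  'h' => row 2
  'i' => row 1
  'e' => row 0
  'c' => row 1
Rows:
  Row 0: "he"
  Row 1: "nic"
  Row 2: "h"
First row length: 2

2


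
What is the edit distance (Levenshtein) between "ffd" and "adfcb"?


Computing edit distance: "ffd" -> "adfcb"
DP table:
           a    d    f    c    b
      0    1    2    3    4    5
  f   1    1    2    2    3    4
  f   2    2    2    2    3    4
  d   3    3    2    3    3    4
Edit distance = dp[3][5] = 4

4


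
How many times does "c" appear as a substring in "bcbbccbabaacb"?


Searching for "c" in "bcbbccbabaacb"
Scanning each position:
  Position 0: "b" => no
  Position 1: "c" => MATCH
  Position 2: "b" => no
  Position 3: "b" => no
  Position 4: "c" => MATCH
  Position 5: "c" => MATCH
  Position 6: "b" => no
  Position 7: "a" => no
  Position 8: "b" => no
  Position 9: "a" => no
  Position 10: "a" => no
  Position 11: "c" => MATCH
  Position 12: "b" => no
Total occurrences: 4

4


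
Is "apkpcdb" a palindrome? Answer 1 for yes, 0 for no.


Input: apkpcdb
Reversed: bdcpkpa
  Compare pos 0 ('a') with pos 6 ('b'): MISMATCH
  Compare pos 1 ('p') with pos 5 ('d'): MISMATCH
  Compare pos 2 ('k') with pos 4 ('c'): MISMATCH
Result: not a palindrome

0


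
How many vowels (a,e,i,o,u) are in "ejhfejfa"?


Input: ejhfejfa
Checking each character:
  'e' at position 0: vowel (running total: 1)
  'j' at position 1: consonant
  'h' at position 2: consonant
  'f' at position 3: consonant
  'e' at position 4: vowel (running total: 2)
  'j' at position 5: consonant
  'f' at position 6: consonant
  'a' at position 7: vowel (running total: 3)
Total vowels: 3

3


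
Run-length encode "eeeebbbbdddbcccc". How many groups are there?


Input: eeeebbbbdddbcccc
Scanning for consecutive runs:
  Group 1: 'e' x 4 (positions 0-3)
  Group 2: 'b' x 4 (positions 4-7)
  Group 3: 'd' x 3 (positions 8-10)
  Group 4: 'b' x 1 (positions 11-11)
  Group 5: 'c' x 4 (positions 12-15)
Total groups: 5

5


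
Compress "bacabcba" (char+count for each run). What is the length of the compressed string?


Input: bacabcba
Runs:
  'b' x 1 => "b1"
  'a' x 1 => "a1"
  'c' x 1 => "c1"
  'a' x 1 => "a1"
  'b' x 1 => "b1"
  'c' x 1 => "c1"
  'b' x 1 => "b1"
  'a' x 1 => "a1"
Compressed: "b1a1c1a1b1c1b1a1"
Compressed length: 16

16


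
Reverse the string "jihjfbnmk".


Input: jihjfbnmk
Reading characters right to left:
  Position 8: 'k'
  Position 7: 'm'
  Position 6: 'n'
  Position 5: 'b'
  Position 4: 'f'
  Position 3: 'j'
  Position 2: 'h'
  Position 1: 'i'
  Position 0: 'j'
Reversed: kmnbfjhij

kmnbfjhij


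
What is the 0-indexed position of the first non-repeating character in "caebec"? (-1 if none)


Input: caebec
Character frequencies:
  'a': 1
  'b': 1
  'c': 2
  'e': 2
Scanning left to right for freq == 1:
  Position 0 ('c'): freq=2, skip
  Position 1 ('a'): unique! => answer = 1

1


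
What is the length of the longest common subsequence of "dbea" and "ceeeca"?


LCS of "dbea" and "ceeeca"
DP table:
           c    e    e    e    c    a
      0    0    0    0    0    0    0
  d   0    0    0    0    0    0    0
  b   0    0    0    0    0    0    0
  e   0    0    1    1    1    1    1
  a   0    0    1    1    1    1    2
LCS length = dp[4][6] = 2

2


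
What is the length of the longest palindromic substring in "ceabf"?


Input: "ceabf"
Checking substrings for palindromes:
  No multi-char palindromic substrings found
Longest palindromic substring: "c" with length 1

1


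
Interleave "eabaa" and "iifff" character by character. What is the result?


Interleaving "eabaa" and "iifff":
  Position 0: 'e' from first, 'i' from second => "ei"
  Position 1: 'a' from first, 'i' from second => "ai"
  Position 2: 'b' from first, 'f' from second => "bf"
  Position 3: 'a' from first, 'f' from second => "af"
  Position 4: 'a' from first, 'f' from second => "af"
Result: eiaibfafaf

eiaibfafaf


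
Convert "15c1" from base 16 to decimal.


Input: "15c1" in base 16
Positional expansion:
  Digit '1' (value 1) x 16^3 = 4096
  Digit '5' (value 5) x 16^2 = 1280
  Digit 'c' (value 12) x 16^1 = 192
  Digit '1' (value 1) x 16^0 = 1
Sum = 5569

5569


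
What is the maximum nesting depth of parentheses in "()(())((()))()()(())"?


Input: "()(())((()))()()(())"
Tracking depth:
  Position 0 '(': depth becomes 1
  Position 1 ')': depth becomes 0
  Position 2 '(': depth becomes 1
  Position 3 '(': depth becomes 2
  Position 4 ')': depth becomes 1
  Position 5 ')': depth becomes 0
  Position 6 '(': depth becomes 1
  Position 7 '(': depth becomes 2
  Position 8 '(': depth becomes 3
  Position 9 ')': depth becomes 2
  Position 10 ')': depth becomes 1
  Position 11 ')': depth becomes 0
  Position 12 '(': depth becomes 1
  Position 13 ')': depth becomes 0
  Position 14 '(': depth becomes 1
  Position 15 ')': depth becomes 0
  Position 16 '(': depth becomes 1
  Position 17 '(': depth becomes 2
  Position 18 ')': depth becomes 1
  Position 19 ')': depth becomes 0
Maximum depth reached: 3

3


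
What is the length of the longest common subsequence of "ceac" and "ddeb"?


LCS of "ceac" and "ddeb"
DP table:
           d    d    e    b
      0    0    0    0    0
  c   0    0    0    0    0
  e   0    0    0    1    1
  a   0    0    0    1    1
  c   0    0    0    1    1
LCS length = dp[4][4] = 1

1


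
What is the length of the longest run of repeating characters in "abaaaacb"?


Input: "abaaaacb"
Scanning for longest run:
  Position 1 ('b'): new char, reset run to 1
  Position 2 ('a'): new char, reset run to 1
  Position 3 ('a'): continues run of 'a', length=2
  Position 4 ('a'): continues run of 'a', length=3
  Position 5 ('a'): continues run of 'a', length=4
  Position 6 ('c'): new char, reset run to 1
  Position 7 ('b'): new char, reset run to 1
Longest run: 'a' with length 4

4


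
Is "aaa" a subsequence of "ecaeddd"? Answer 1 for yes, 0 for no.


Check if "aaa" is a subsequence of "ecaeddd"
Greedy scan:
  Position 0 ('e'): no match needed
  Position 1 ('c'): no match needed
  Position 2 ('a'): matches sub[0] = 'a'
  Position 3 ('e'): no match needed
  Position 4 ('d'): no match needed
  Position 5 ('d'): no match needed
  Position 6 ('d'): no match needed
Only matched 1/3 characters => not a subsequence

0


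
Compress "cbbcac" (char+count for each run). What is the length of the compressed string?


Input: cbbcac
Runs:
  'c' x 1 => "c1"
  'b' x 2 => "b2"
  'c' x 1 => "c1"
  'a' x 1 => "a1"
  'c' x 1 => "c1"
Compressed: "c1b2c1a1c1"
Compressed length: 10

10


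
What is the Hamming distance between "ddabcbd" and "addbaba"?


Comparing "ddabcbd" and "addbaba" position by position:
  Position 0: 'd' vs 'a' => differ
  Position 1: 'd' vs 'd' => same
  Position 2: 'a' vs 'd' => differ
  Position 3: 'b' vs 'b' => same
  Position 4: 'c' vs 'a' => differ
  Position 5: 'b' vs 'b' => same
  Position 6: 'd' vs 'a' => differ
Total differences (Hamming distance): 4

4


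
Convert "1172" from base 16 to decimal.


Input: "1172" in base 16
Positional expansion:
  Digit '1' (value 1) x 16^3 = 4096
  Digit '1' (value 1) x 16^2 = 256
  Digit '7' (value 7) x 16^1 = 112
  Digit '2' (value 2) x 16^0 = 2
Sum = 4466

4466


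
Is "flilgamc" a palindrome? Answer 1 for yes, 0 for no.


Input: flilgamc
Reversed: cmaglilf
  Compare pos 0 ('f') with pos 7 ('c'): MISMATCH
  Compare pos 1 ('l') with pos 6 ('m'): MISMATCH
  Compare pos 2 ('i') with pos 5 ('a'): MISMATCH
  Compare pos 3 ('l') with pos 4 ('g'): MISMATCH
Result: not a palindrome

0


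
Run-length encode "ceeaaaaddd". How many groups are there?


Input: ceeaaaaddd
Scanning for consecutive runs:
  Group 1: 'c' x 1 (positions 0-0)
  Group 2: 'e' x 2 (positions 1-2)
  Group 3: 'a' x 4 (positions 3-6)
  Group 4: 'd' x 3 (positions 7-9)
Total groups: 4

4


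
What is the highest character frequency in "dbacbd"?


Input: dbacbd
Character counts:
  'a': 1
  'b': 2
  'c': 1
  'd': 2
Maximum frequency: 2

2


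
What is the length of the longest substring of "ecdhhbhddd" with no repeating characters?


Input: "ecdhhbhddd"
Sliding window (track last position of each char):
  Position 0 ('e'): window [0,0] length 1 -- new best
  Position 1 ('c'): window [0,1] length 2 -- new best
  Position 2 ('d'): window [0,2] length 3 -- new best
  Position 3 ('h'): window [0,3] length 4 -- new best
  Position 4 ('h'): repeat (last at 3), move window start to 4
  Position 4 ('h'): window [4,4] length 1
  Position 5 ('b'): window [4,5] length 2
  Position 6 ('h'): repeat (last at 4), move window start to 5
  Position 6 ('h'): window [5,6] length 2
  Position 7 ('d'): window [5,7] length 3
  Position 8 ('d'): repeat (last at 7), move window start to 8
  Position 8 ('d'): window [8,8] length 1
  Position 9 ('d'): repeat (last at 8), move window start to 9
  Position 9 ('d'): window [9,9] length 1
Longest substring with no repeats: "ecdh" with length 4

4


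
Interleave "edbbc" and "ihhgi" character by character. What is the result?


Interleaving "edbbc" and "ihhgi":
  Position 0: 'e' from first, 'i' from second => "ei"
  Position 1: 'd' from first, 'h' from second => "dh"
  Position 2: 'b' from first, 'h' from second => "bh"
  Position 3: 'b' from first, 'g' from second => "bg"
  Position 4: 'c' from first, 'i' from second => "ci"
Result: eidhbhbgci

eidhbhbgci


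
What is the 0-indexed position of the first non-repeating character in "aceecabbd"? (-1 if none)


Input: aceecabbd
Character frequencies:
  'a': 2
  'b': 2
  'c': 2
  'd': 1
  'e': 2
Scanning left to right for freq == 1:
  Position 0 ('a'): freq=2, skip
  Position 1 ('c'): freq=2, skip
  Position 2 ('e'): freq=2, skip
  Position 3 ('e'): freq=2, skip
  Position 4 ('c'): freq=2, skip
  Position 5 ('a'): freq=2, skip
  Position 6 ('b'): freq=2, skip
  Position 7 ('b'): freq=2, skip
  Position 8 ('d'): unique! => answer = 8

8


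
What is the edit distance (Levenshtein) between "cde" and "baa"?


Computing edit distance: "cde" -> "baa"
DP table:
           b    a    a
      0    1    2    3
  c   1    1    2    3
  d   2    2    2    3
  e   3    3    3    3
Edit distance = dp[3][3] = 3

3


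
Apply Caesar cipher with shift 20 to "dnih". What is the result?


Caesar cipher: shift "dnih" by 20
  'd' (pos 3) + 20 = pos 23 = 'x'
  'n' (pos 13) + 20 = pos 7 = 'h'
  'i' (pos 8) + 20 = pos 2 = 'c'
  'h' (pos 7) + 20 = pos 1 = 'b'
Result: xhcb

xhcb


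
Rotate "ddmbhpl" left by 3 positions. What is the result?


Input: "ddmbhpl", rotate left by 3
First 3 characters: "ddm"
Remaining characters: "bhpl"
Concatenate remaining + first: "bhpl" + "ddm" = "bhplddm"

bhplddm


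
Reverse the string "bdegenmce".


Input: bdegenmce
Reading characters right to left:
  Position 8: 'e'
  Position 7: 'c'
  Position 6: 'm'
  Position 5: 'n'
  Position 4: 'e'
  Position 3: 'g'
  Position 2: 'e'
  Position 1: 'd'
  Position 0: 'b'
Reversed: ecmnegedb

ecmnegedb


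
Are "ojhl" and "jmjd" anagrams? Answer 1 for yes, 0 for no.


Strings: "ojhl", "jmjd"
Sorted first:  hjlo
Sorted second: djjm
Differ at position 0: 'h' vs 'd' => not anagrams

0


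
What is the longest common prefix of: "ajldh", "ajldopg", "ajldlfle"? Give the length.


Words: ajldh, ajldopg, ajldlfle
  Position 0: all 'a' => match
  Position 1: all 'j' => match
  Position 2: all 'l' => match
  Position 3: all 'd' => match
  Position 4: ('h', 'o', 'l') => mismatch, stop
LCP = "ajld" (length 4)

4


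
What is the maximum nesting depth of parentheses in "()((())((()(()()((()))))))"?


Input: "()((())((()(()()((()))))))"
Tracking depth:
  Position 0 '(': depth becomes 1
  Position 1 ')': depth becomes 0
  Position 2 '(': depth becomes 1
  Position 3 '(': depth becomes 2
  Position 4 '(': depth becomes 3
  Position 5 ')': depth becomes 2
  Position 6 ')': depth becomes 1
  Position 7 '(': depth becomes 2
  Position 8 '(': depth becomes 3
  Position 9 '(': depth becomes 4
  Position 10 ')': depth becomes 3
  Position 11 '(': depth becomes 4
  Position 12 '(': depth becomes 5
  Position 13 ')': depth becomes 4
  Position 14 '(': depth becomes 5
  Position 15 ')': depth becomes 4
  Position 16 '(': depth becomes 5
  Position 17 '(': depth becomes 6
  Position 18 '(': depth becomes 7
  Position 19 ')': depth becomes 6
  Position 20 ')': depth becomes 5
  Position 21 ')': depth becomes 4
  Position 22 ')': depth becomes 3
  Position 23 ')': depth becomes 2
  Position 24 ')': depth becomes 1
  Position 25 ')': depth becomes 0
Maximum depth reached: 7

7


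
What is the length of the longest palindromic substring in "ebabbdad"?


Input: "ebabbdad"
Checking substrings for palindromes:
  [1:4] "bab" (len 3) => palindrome
  [5:8] "dad" (len 3) => palindrome
  [3:5] "bb" (len 2) => palindrome
Longest palindromic substring: "bab" with length 3

3


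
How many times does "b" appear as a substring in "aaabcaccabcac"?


Searching for "b" in "aaabcaccabcac"
Scanning each position:
  Position 0: "a" => no
  Position 1: "a" => no
  Position 2: "a" => no
  Position 3: "b" => MATCH
  Position 4: "c" => no
  Position 5: "a" => no
  Position 6: "c" => no
  Position 7: "c" => no
  Position 8: "a" => no
  Position 9: "b" => MATCH
  Position 10: "c" => no
  Position 11: "a" => no
  Position 12: "c" => no
Total occurrences: 2

2


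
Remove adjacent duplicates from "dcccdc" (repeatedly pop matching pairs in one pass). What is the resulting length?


Input: dcccdc
Stack-based adjacent duplicate removal:
  Read 'd': push. Stack: d
  Read 'c': push. Stack: dc
  Read 'c': matches stack top 'c' => pop. Stack: d
  Read 'c': push. Stack: dc
  Read 'd': push. Stack: dcd
  Read 'c': push. Stack: dcdc
Final stack: "dcdc" (length 4)

4


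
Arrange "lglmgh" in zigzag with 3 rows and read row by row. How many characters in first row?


Zigzag "lglmgh" into 3 rows:
Placing characters:
  'l' => row 0
  'g' => row 1
  'l' => row 2
  'm' => row 1
  'g' => row 0
  'h' => row 1
Rows:
  Row 0: "lg"
  Row 1: "gmh"
  Row 2: "l"
First row length: 2

2


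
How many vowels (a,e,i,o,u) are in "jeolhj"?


Input: jeolhj
Checking each character:
  'j' at position 0: consonant
  'e' at position 1: vowel (running total: 1)
  'o' at position 2: vowel (running total: 2)
  'l' at position 3: consonant
  'h' at position 4: consonant
  'j' at position 5: consonant
Total vowels: 2

2


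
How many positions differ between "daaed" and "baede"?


Comparing "daaed" and "baede" position by position:
  Position 0: 'd' vs 'b' => DIFFER
  Position 1: 'a' vs 'a' => same
  Position 2: 'a' vs 'e' => DIFFER
  Position 3: 'e' vs 'd' => DIFFER
  Position 4: 'd' vs 'e' => DIFFER
Positions that differ: 4

4


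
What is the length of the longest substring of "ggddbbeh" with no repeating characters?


Input: "ggddbbeh"
Sliding window (track last position of each char):
  Position 0 ('g'): window [0,0] length 1 -- new best
  Position 1 ('g'): repeat (last at 0), move window start to 1
  Position 1 ('g'): window [1,1] length 1
  Position 2 ('d'): window [1,2] length 2 -- new best
  Position 3 ('d'): repeat (last at 2), move window start to 3
  Position 3 ('d'): window [3,3] length 1
  Position 4 ('b'): window [3,4] length 2
  Position 5 ('b'): repeat (last at 4), move window start to 5
  Position 5 ('b'): window [5,5] length 1
  Position 6 ('e'): window [5,6] length 2
  Position 7 ('h'): window [5,7] length 3 -- new best
Longest substring with no repeats: "beh" with length 3

3


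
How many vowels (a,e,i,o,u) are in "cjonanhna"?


Input: cjonanhna
Checking each character:
  'c' at position 0: consonant
  'j' at position 1: consonant
  'o' at position 2: vowel (running total: 1)
  'n' at position 3: consonant
  'a' at position 4: vowel (running total: 2)
  'n' at position 5: consonant
  'h' at position 6: consonant
  'n' at position 7: consonant
  'a' at position 8: vowel (running total: 3)
Total vowels: 3

3


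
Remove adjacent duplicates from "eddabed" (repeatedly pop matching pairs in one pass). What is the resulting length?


Input: eddabed
Stack-based adjacent duplicate removal:
  Read 'e': push. Stack: e
  Read 'd': push. Stack: ed
  Read 'd': matches stack top 'd' => pop. Stack: e
  Read 'a': push. Stack: ea
  Read 'b': push. Stack: eab
  Read 'e': push. Stack: eabe
  Read 'd': push. Stack: eabed
Final stack: "eabed" (length 5)

5


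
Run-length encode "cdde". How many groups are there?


Input: cdde
Scanning for consecutive runs:
  Group 1: 'c' x 1 (positions 0-0)
  Group 2: 'd' x 2 (positions 1-2)
  Group 3: 'e' x 1 (positions 3-3)
Total groups: 3

3


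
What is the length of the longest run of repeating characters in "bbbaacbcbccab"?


Input: "bbbaacbcbccab"
Scanning for longest run:
  Position 1 ('b'): continues run of 'b', length=2
  Position 2 ('b'): continues run of 'b', length=3
  Position 3 ('a'): new char, reset run to 1
  Position 4 ('a'): continues run of 'a', length=2
  Position 5 ('c'): new char, reset run to 1
  Position 6 ('b'): new char, reset run to 1
  Position 7 ('c'): new char, reset run to 1
  Position 8 ('b'): new char, reset run to 1
  Position 9 ('c'): new char, reset run to 1
  Position 10 ('c'): continues run of 'c', length=2
  Position 11 ('a'): new char, reset run to 1
  Position 12 ('b'): new char, reset run to 1
Longest run: 'b' with length 3

3


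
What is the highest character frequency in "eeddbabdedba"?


Input: eeddbabdedba
Character counts:
  'a': 2
  'b': 3
  'd': 4
  'e': 3
Maximum frequency: 4

4


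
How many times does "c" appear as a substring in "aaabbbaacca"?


Searching for "c" in "aaabbbaacca"
Scanning each position:
  Position 0: "a" => no
  Position 1: "a" => no
  Position 2: "a" => no
  Position 3: "b" => no
  Position 4: "b" => no
  Position 5: "b" => no
  Position 6: "a" => no
  Position 7: "a" => no
  Position 8: "c" => MATCH
  Position 9: "c" => MATCH
  Position 10: "a" => no
Total occurrences: 2

2


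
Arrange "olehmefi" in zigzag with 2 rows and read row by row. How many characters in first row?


Zigzag "olehmefi" into 2 rows:
Placing characters:
  'o' => row 0
  'l' => row 1
  'e' => row 0
  'h' => row 1
  'm' => row 0
  'e' => row 1
  'f' => row 0
  'i' => row 1
Rows:
  Row 0: "oemf"
  Row 1: "lhei"
First row length: 4

4


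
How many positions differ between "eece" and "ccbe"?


Comparing "eece" and "ccbe" position by position:
  Position 0: 'e' vs 'c' => DIFFER
  Position 1: 'e' vs 'c' => DIFFER
  Position 2: 'c' vs 'b' => DIFFER
  Position 3: 'e' vs 'e' => same
Positions that differ: 3

3


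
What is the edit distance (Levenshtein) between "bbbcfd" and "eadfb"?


Computing edit distance: "bbbcfd" -> "eadfb"
DP table:
           e    a    d    f    b
      0    1    2    3    4    5
  b   1    1    2    3    4    4
  b   2    2    2    3    4    4
  b   3    3    3    3    4    4
  c   4    4    4    4    4    5
  f   5    5    5    5    4    5
  d   6    6    6    5    5    5
Edit distance = dp[6][5] = 5

5


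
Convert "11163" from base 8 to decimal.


Input: "11163" in base 8
Positional expansion:
  Digit '1' (value 1) x 8^4 = 4096
  Digit '1' (value 1) x 8^3 = 512
  Digit '1' (value 1) x 8^2 = 64
  Digit '6' (value 6) x 8^1 = 48
  Digit '3' (value 3) x 8^0 = 3
Sum = 4723

4723


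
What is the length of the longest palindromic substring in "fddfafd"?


Input: "fddfafd"
Checking substrings for palindromes:
  [2:7] "dfafd" (len 5) => palindrome
  [0:4] "fddf" (len 4) => palindrome
  [3:6] "faf" (len 3) => palindrome
  [1:3] "dd" (len 2) => palindrome
Longest palindromic substring: "dfafd" with length 5

5


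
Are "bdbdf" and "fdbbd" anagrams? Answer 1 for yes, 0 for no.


Strings: "bdbdf", "fdbbd"
Sorted first:  bbddf
Sorted second: bbddf
Sorted forms match => anagrams

1


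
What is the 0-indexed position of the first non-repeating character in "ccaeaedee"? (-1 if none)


Input: ccaeaedee
Character frequencies:
  'a': 2
  'c': 2
  'd': 1
  'e': 4
Scanning left to right for freq == 1:
  Position 0 ('c'): freq=2, skip
  Position 1 ('c'): freq=2, skip
  Position 2 ('a'): freq=2, skip
  Position 3 ('e'): freq=4, skip
  Position 4 ('a'): freq=2, skip
  Position 5 ('e'): freq=4, skip
  Position 6 ('d'): unique! => answer = 6

6


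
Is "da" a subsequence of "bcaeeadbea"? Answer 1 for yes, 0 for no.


Check if "da" is a subsequence of "bcaeeadbea"
Greedy scan:
  Position 0 ('b'): no match needed
  Position 1 ('c'): no match needed
  Position 2 ('a'): no match needed
  Position 3 ('e'): no match needed
  Position 4 ('e'): no match needed
  Position 5 ('a'): no match needed
  Position 6 ('d'): matches sub[0] = 'd'
  Position 7 ('b'): no match needed
  Position 8 ('e'): no match needed
  Position 9 ('a'): matches sub[1] = 'a'
All 2 characters matched => is a subsequence

1


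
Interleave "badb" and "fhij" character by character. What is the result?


Interleaving "badb" and "fhij":
  Position 0: 'b' from first, 'f' from second => "bf"
  Position 1: 'a' from first, 'h' from second => "ah"
  Position 2: 'd' from first, 'i' from second => "di"
  Position 3: 'b' from first, 'j' from second => "bj"
Result: bfahdibj

bfahdibj


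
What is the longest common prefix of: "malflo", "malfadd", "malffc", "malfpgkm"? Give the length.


Words: malflo, malfadd, malffc, malfpgkm
  Position 0: all 'm' => match
  Position 1: all 'a' => match
  Position 2: all 'l' => match
  Position 3: all 'f' => match
  Position 4: ('l', 'a', 'f', 'p') => mismatch, stop
LCP = "malf" (length 4)

4


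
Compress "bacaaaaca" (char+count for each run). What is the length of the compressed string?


Input: bacaaaaca
Runs:
  'b' x 1 => "b1"
  'a' x 1 => "a1"
  'c' x 1 => "c1"
  'a' x 4 => "a4"
  'c' x 1 => "c1"
  'a' x 1 => "a1"
Compressed: "b1a1c1a4c1a1"
Compressed length: 12

12


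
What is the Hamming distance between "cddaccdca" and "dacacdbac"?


Comparing "cddaccdca" and "dacacdbac" position by position:
  Position 0: 'c' vs 'd' => differ
  Position 1: 'd' vs 'a' => differ
  Position 2: 'd' vs 'c' => differ
  Position 3: 'a' vs 'a' => same
  Position 4: 'c' vs 'c' => same
  Position 5: 'c' vs 'd' => differ
  Position 6: 'd' vs 'b' => differ
  Position 7: 'c' vs 'a' => differ
  Position 8: 'a' vs 'c' => differ
Total differences (Hamming distance): 7

7


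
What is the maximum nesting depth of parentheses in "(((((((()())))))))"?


Input: "(((((((()())))))))"
Tracking depth:
  Position 0 '(': depth becomes 1
  Position 1 '(': depth becomes 2
  Position 2 '(': depth becomes 3
  Position 3 '(': depth becomes 4
  Position 4 '(': depth becomes 5
  Position 5 '(': depth becomes 6
  Position 6 '(': depth becomes 7
  Position 7 '(': depth becomes 8
  Position 8 ')': depth becomes 7
  Position 9 '(': depth becomes 8
  Position 10 ')': depth becomes 7
  Position 11 ')': depth becomes 6
  Position 12 ')': depth becomes 5
  Position 13 ')': depth becomes 4
  Position 14 ')': depth becomes 3
  Position 15 ')': depth becomes 2
  Position 16 ')': depth becomes 1
  Position 17 ')': depth becomes 0
Maximum depth reached: 8

8


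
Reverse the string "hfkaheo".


Input: hfkaheo
Reading characters right to left:
  Position 6: 'o'
  Position 5: 'e'
  Position 4: 'h'
  Position 3: 'a'
  Position 2: 'k'
  Position 1: 'f'
  Position 0: 'h'
Reversed: oehakfh

oehakfh


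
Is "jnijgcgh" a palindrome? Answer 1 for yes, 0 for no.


Input: jnijgcgh
Reversed: hgcgjinj
  Compare pos 0 ('j') with pos 7 ('h'): MISMATCH
  Compare pos 1 ('n') with pos 6 ('g'): MISMATCH
  Compare pos 2 ('i') with pos 5 ('c'): MISMATCH
  Compare pos 3 ('j') with pos 4 ('g'): MISMATCH
Result: not a palindrome

0


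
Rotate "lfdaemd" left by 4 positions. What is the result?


Input: "lfdaemd", rotate left by 4
First 4 characters: "lfda"
Remaining characters: "emd"
Concatenate remaining + first: "emd" + "lfda" = "emdlfda"

emdlfda


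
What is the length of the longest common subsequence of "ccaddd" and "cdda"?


LCS of "ccaddd" and "cdda"
DP table:
           c    d    d    a
      0    0    0    0    0
  c   0    1    1    1    1
  c   0    1    1    1    1
  a   0    1    1    1    2
  d   0    1    2    2    2
  d   0    1    2    3    3
  d   0    1    2    3    3
LCS length = dp[6][4] = 3

3
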